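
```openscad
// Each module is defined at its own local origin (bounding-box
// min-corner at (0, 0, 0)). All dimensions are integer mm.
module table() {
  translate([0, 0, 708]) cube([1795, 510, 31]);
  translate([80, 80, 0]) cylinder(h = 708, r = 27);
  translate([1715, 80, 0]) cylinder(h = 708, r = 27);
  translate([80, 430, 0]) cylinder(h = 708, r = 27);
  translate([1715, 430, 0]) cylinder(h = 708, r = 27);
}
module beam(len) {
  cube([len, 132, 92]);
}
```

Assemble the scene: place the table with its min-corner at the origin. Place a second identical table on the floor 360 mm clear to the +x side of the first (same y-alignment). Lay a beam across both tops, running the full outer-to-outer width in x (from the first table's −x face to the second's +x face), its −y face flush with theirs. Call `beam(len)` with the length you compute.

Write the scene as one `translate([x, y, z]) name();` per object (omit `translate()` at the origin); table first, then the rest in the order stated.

table();
translate([2155, 0, 0]) table();
translate([0, 0, 739]) beam(3950);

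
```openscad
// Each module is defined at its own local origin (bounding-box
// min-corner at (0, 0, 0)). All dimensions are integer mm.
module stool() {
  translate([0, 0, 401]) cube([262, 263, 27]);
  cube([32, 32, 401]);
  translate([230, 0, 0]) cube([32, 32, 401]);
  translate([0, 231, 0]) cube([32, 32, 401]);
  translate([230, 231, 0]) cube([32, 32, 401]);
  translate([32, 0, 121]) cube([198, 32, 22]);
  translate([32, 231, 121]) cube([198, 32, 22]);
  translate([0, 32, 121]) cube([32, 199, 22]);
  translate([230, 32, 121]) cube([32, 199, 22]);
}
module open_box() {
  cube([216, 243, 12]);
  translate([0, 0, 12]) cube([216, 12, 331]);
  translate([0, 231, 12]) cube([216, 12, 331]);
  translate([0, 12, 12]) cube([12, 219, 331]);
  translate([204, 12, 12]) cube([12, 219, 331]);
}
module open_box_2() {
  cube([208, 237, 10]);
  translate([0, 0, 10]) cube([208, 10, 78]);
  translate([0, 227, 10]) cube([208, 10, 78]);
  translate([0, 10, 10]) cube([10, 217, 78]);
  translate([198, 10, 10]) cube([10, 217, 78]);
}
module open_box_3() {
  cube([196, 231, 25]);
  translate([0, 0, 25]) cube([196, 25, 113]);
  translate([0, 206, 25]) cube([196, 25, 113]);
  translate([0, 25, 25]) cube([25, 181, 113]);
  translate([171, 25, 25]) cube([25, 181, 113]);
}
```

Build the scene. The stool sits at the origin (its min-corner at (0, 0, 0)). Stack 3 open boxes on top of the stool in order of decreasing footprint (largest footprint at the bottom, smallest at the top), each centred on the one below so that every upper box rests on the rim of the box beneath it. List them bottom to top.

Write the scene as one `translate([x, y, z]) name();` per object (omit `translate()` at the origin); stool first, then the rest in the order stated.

stool();
translate([23, 10, 428]) open_box();
translate([27, 13, 771]) open_box_2();
translate([33, 16, 859]) open_box_3();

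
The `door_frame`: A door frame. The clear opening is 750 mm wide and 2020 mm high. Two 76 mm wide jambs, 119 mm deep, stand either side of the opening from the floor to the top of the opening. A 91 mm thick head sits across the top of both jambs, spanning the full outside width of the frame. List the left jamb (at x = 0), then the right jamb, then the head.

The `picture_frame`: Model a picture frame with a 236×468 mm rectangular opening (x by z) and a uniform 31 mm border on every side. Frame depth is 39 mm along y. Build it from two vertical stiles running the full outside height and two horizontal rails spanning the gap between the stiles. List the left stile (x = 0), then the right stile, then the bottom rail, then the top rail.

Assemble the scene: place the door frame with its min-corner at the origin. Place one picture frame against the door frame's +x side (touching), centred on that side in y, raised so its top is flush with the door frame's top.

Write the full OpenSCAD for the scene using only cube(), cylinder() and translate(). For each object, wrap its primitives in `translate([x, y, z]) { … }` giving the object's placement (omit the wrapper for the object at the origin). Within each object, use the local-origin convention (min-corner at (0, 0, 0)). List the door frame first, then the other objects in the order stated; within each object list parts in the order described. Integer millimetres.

cube([76, 119, 2020]);
translate([826, 0, 0]) cube([76, 119, 2020]);
translate([0, 0, 2020]) cube([902, 119, 91]);
translate([902, 40, 1581]) {
  cube([31, 39, 530]);
  translate([267, 0, 0]) cube([31, 39, 530]);
  translate([31, 0, 0]) cube([236, 39, 31]);
  translate([31, 0, 499]) cube([236, 39, 31]);
}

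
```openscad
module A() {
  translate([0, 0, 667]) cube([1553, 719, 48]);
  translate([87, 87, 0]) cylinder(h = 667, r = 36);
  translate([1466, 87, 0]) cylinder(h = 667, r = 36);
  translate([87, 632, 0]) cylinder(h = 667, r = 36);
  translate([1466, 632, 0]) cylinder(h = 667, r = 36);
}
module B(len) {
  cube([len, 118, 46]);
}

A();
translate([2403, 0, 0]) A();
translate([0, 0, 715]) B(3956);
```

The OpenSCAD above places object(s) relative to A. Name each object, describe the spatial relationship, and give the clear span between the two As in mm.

A is a table. B is a beam. A beam spans the tops of two tables. The clear span between the two tables is 850 mm.

Second table starts at x = 2403; first ends at x = 1553; clear span = 2403 − 1553 = 850 mm.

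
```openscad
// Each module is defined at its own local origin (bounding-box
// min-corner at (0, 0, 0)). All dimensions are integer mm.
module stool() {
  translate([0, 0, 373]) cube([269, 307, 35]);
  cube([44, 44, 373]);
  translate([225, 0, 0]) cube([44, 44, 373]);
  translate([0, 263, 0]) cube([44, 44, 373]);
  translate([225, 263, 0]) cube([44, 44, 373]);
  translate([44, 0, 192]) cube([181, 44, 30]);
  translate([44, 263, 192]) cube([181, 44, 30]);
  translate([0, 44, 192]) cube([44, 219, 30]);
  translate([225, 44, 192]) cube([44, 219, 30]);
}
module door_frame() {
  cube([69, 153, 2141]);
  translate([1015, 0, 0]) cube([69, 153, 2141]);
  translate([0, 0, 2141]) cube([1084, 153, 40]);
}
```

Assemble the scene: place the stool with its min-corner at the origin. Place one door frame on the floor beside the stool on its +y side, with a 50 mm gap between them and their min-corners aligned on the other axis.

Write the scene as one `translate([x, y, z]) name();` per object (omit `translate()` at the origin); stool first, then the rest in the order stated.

stool();
translate([0, 357, 0]) door_frame();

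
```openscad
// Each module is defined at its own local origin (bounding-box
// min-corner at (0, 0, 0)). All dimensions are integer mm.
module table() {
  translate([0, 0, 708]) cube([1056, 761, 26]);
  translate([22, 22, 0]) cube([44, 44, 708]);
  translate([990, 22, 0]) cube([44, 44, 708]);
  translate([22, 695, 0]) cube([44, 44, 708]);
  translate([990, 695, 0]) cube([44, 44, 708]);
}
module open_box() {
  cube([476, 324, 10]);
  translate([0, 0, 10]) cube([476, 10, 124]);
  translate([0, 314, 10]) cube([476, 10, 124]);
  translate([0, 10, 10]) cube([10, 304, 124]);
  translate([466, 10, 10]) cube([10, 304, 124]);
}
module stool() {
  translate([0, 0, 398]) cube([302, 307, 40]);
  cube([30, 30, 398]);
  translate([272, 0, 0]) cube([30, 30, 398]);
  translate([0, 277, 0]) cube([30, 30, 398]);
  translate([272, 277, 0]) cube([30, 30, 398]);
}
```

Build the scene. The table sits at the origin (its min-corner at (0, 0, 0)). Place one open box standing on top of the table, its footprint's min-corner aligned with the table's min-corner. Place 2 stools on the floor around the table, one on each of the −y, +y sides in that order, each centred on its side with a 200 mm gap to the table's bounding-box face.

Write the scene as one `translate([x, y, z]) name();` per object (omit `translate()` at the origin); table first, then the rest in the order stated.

table();
translate([0, 0, 734]) open_box();
translate([377, -507, 0]) stool();
translate([377, 961, 0]) stool();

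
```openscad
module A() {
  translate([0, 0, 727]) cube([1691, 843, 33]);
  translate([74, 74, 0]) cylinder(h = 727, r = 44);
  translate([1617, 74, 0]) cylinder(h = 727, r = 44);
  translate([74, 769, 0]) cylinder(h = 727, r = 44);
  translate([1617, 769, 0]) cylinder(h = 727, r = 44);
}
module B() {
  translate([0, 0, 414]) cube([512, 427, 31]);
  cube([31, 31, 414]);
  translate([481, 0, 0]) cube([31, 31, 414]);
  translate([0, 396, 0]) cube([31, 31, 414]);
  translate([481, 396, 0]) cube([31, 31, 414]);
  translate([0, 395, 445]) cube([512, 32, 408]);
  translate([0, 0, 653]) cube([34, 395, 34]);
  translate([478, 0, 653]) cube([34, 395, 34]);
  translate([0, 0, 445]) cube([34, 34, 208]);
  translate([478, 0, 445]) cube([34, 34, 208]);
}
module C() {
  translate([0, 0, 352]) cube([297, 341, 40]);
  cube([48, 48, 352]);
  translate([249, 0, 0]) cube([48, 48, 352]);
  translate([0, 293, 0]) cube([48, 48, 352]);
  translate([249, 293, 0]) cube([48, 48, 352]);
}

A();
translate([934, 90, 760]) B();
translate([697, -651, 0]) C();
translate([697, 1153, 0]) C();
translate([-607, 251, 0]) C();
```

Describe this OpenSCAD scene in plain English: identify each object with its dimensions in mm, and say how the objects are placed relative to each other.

A is a table: top 1691 mm (x) × 843 mm (y), 33 mm thick, upper face at z = 760 mm, on four round legs of 88 mm diameter, each leg's bounding box inset 30 mm from the nearest pair of top edges, running from z = 0 to the bottom of the top.

B is a chair. The seat is a 512×427×31 mm slab with its top at z = 445 mm, on four 31×31 mm corner legs (flush with the seat edges, standing on z = 0). A flat backrest 32 mm thick, 408 mm tall, spans the full seat width and rises from the seat top along its +y edge, rear face flush with the rear of the seat. Two armrests of 34×34 mm section run along each side from the seat's front edge to the front of the backrest, top faces 242 mm above the seat top and outer faces flush with the seat's x-edges; a 34×34 mm post under the front of each armrest stands on the seat at the front corner.

C is a four-legged stool. The seat is 297×341 mm, 40 mm thick, top at z = 392 mm. It stands on four square legs, each 48×48 mm in cross-section, from z = 0 to the seat underside, each flush with a corner of the seat.

The chair is on top of the table. Three stools sit around the table at the −y, +y, −x sides.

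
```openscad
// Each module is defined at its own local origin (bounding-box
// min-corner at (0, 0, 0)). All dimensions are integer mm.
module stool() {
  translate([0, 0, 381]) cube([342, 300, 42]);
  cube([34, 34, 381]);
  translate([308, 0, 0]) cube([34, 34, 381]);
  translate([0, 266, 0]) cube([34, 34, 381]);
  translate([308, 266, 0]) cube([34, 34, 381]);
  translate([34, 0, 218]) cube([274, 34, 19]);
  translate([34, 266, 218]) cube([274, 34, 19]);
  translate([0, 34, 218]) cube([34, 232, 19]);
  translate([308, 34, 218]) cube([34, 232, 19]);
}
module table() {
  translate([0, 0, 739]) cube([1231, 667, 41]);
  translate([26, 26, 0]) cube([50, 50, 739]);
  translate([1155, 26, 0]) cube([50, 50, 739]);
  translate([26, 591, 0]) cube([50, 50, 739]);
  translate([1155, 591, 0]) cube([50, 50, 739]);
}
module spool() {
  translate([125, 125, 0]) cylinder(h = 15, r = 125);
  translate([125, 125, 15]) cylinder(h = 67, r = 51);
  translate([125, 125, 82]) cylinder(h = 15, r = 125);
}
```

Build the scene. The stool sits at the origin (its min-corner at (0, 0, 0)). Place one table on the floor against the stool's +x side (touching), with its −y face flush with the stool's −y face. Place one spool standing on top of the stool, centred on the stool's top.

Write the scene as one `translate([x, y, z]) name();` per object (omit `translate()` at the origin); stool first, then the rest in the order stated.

stool();
translate([342, 0, 0]) table();
translate([46, 25, 423]) spool();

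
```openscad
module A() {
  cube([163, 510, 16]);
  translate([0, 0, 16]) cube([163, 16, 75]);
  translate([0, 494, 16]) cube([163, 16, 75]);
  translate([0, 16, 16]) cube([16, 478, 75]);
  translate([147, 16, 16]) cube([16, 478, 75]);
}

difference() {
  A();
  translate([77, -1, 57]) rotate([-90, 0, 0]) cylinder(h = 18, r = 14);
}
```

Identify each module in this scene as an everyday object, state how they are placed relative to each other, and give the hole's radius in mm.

The subtracted cylinder has r = 14 mm.

A is an open box. The open box has a circular hole through its front wall. The hole's radius is 14 mm.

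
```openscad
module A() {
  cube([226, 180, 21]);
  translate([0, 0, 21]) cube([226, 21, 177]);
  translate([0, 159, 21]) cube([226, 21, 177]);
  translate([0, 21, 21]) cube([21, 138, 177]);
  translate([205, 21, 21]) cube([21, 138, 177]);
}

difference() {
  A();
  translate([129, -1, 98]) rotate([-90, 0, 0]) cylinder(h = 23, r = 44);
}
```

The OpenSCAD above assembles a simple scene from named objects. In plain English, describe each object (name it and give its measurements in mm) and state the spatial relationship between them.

A is an open storage box with external size 226×180×198 mm and wall thickness 21 mm (the base is also 21 mm thick). The base covers the whole footprint; the four walls stand on the base, with the y-facing walls full-width and the x-facing walls fitting between their inner faces.

The open box has a circular hole of radius 44 mm through its front wall, centred at (x = 129, z = 98).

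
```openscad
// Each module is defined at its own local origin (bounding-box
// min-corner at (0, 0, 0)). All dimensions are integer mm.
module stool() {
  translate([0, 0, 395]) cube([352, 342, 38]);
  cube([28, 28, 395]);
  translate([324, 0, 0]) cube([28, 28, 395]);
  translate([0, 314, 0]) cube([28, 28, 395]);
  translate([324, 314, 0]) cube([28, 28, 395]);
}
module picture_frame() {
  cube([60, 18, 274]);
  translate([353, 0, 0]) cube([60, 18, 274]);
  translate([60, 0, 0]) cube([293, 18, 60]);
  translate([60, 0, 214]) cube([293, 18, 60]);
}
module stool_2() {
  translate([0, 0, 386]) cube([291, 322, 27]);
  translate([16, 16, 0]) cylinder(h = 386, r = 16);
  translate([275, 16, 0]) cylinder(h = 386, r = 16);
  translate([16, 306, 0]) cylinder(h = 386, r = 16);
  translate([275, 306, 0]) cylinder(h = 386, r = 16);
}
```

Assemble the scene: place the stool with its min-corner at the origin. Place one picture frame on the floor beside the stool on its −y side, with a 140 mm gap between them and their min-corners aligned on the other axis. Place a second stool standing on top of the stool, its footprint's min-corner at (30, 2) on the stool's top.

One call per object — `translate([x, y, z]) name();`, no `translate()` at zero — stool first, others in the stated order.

stool();
translate([0, -158, 0]) picture_frame();
translate([30, 2, 433]) stool_2();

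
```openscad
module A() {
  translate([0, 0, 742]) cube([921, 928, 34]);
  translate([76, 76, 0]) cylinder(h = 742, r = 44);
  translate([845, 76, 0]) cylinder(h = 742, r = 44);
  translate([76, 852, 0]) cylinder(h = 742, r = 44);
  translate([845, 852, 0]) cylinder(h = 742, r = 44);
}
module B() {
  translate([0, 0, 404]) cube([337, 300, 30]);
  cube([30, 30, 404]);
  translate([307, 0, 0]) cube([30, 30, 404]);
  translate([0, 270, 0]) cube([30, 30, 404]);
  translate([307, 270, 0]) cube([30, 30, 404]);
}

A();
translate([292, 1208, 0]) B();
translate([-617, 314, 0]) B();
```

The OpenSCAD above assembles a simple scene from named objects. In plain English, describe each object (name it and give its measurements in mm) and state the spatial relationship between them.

A is a table with a 921×928 mm rectangular top, 34 mm thick, top surface at z = 776 mm, supported by four round legs of 88 mm diameter, each leg's bounding box inset 32 mm from the nearest pair of top edges, running from the floor.

B is a four-legged stool. The seat is a 337×300×30 mm slab whose top surface is at z = 434 mm; four square legs, each 30×30 mm in cross-section, run from the floor (z = 0) to the underside of the seat, each flush with a corner of the seat.

Two stools sit around the table at the +y, −x sides.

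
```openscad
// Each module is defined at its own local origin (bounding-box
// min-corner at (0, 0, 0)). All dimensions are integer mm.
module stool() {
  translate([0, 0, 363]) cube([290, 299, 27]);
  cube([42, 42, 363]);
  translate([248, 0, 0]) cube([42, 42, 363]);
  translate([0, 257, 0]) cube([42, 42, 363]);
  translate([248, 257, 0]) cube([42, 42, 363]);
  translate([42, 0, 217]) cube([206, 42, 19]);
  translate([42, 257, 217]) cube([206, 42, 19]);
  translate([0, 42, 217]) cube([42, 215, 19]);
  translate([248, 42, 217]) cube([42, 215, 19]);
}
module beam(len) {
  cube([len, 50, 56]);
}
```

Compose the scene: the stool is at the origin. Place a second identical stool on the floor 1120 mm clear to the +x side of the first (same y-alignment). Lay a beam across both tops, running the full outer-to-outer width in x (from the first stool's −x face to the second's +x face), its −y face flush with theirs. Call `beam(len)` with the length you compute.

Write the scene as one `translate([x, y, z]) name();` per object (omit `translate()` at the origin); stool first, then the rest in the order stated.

stool();
translate([1410, 0, 0]) stool();
translate([0, 0, 390]) beam(1700);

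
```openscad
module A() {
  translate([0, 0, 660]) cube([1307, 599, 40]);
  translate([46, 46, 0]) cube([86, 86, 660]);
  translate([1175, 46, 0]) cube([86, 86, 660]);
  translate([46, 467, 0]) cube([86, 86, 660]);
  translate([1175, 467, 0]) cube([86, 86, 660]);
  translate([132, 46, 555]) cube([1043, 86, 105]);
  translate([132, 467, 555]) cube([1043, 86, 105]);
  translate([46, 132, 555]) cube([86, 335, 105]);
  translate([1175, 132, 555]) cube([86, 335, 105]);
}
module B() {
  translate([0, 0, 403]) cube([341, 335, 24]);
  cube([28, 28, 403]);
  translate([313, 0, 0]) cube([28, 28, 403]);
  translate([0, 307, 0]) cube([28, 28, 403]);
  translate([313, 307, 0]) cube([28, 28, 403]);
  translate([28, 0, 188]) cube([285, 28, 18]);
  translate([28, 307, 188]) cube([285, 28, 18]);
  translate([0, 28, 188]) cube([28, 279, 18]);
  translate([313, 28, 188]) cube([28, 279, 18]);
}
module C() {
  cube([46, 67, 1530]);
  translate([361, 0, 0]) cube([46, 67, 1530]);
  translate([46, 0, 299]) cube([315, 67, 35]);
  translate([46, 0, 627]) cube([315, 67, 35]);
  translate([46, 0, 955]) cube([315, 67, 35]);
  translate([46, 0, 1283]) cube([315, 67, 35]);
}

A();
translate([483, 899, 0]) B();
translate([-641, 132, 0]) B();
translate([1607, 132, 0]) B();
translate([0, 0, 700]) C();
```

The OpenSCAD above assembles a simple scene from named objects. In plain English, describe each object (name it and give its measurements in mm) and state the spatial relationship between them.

A is a rectangular dining table. The top is 1307×599×40 mm with its upper surface at z = 700 mm. It stands on four 86×86 mm square legs, each inset 46 mm from the nearest pair of top edges, running from the floor to the underside of the top. Four apron rails, 86 mm thick and 105 mm tall, run between adjacent legs with their top edges flush with the underside of the top and their outer faces flush with the legs' outer faces.

B is a four-legged stool. The seat is a 341×335×24 mm slab whose top surface is at z = 427 mm; four square legs, each 28×28 mm in cross-section, run from the floor (z = 0) to the underside of the seat, each flush with a corner of the seat. Four stretchers, 28 mm wide and 18 mm tall, connect adjacent legs with their undersides at z = 188 mm, each running between the inner faces of the legs it joins and aligned with the legs' outer faces on the other axis.

C is a straight ladder. Two 46×67 mm vertical rails, 1530 mm tall, stand 407 mm apart (outside-to-outside) with their front faces coplanar on the −y side. 4 rungs, each 67 mm deep and 35 mm tall, span between the inner faces of the rails, front faces flush with the rails. The lowest rung's underside is at z = 299 mm and rungs are spaced 328 mm apart (underside to underside).

Three stools sit around the table at the +y, −x, +x sides. The ladder is on top of the table.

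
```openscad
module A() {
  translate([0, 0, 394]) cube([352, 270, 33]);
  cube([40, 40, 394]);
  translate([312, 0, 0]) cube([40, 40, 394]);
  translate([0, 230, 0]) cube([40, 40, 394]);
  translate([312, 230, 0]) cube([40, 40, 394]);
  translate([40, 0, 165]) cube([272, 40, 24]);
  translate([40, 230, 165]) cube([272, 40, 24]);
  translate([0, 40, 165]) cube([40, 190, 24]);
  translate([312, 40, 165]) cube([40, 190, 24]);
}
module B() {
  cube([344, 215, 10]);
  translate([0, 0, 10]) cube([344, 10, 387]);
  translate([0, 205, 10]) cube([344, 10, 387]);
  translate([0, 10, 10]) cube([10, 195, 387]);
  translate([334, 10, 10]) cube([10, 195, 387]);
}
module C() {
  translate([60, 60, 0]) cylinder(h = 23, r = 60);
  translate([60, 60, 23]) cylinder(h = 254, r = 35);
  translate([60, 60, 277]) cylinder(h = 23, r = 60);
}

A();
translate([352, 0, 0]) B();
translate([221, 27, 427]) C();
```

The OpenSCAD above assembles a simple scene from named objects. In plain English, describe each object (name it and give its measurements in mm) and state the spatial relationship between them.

A is a four-legged stool. The seat is 352×270 mm, 33 mm thick, top at z = 427 mm. It stands on four square legs, each 40×40 mm in cross-section, from z = 0 to the seat underside, each flush with a corner of the seat. Four stretchers, 40 mm wide and 24 mm tall, connect adjacent legs with their undersides at z = 165 mm, each running between the inner faces of the legs it joins and aligned with the legs' outer faces on the other axis.

B is an open storage box with external size 344×215×397 mm and wall thickness 10 mm (the base is also 10 mm thick). The base covers the whole footprint; the four walls stand on the base, with the y-facing walls full-width and the x-facing walls fitting between their inner faces.

C is a spool: two coaxial disc flanges of radius 60 mm and thickness 23 mm, joined by a core cylinder of radius 35 mm and height 254 mm. The lower flange rests on z = 0 and the three cylinders share a vertical axis.

The open box is against the stool's +x side, with their −y faces flush. The spool is on top of the stool.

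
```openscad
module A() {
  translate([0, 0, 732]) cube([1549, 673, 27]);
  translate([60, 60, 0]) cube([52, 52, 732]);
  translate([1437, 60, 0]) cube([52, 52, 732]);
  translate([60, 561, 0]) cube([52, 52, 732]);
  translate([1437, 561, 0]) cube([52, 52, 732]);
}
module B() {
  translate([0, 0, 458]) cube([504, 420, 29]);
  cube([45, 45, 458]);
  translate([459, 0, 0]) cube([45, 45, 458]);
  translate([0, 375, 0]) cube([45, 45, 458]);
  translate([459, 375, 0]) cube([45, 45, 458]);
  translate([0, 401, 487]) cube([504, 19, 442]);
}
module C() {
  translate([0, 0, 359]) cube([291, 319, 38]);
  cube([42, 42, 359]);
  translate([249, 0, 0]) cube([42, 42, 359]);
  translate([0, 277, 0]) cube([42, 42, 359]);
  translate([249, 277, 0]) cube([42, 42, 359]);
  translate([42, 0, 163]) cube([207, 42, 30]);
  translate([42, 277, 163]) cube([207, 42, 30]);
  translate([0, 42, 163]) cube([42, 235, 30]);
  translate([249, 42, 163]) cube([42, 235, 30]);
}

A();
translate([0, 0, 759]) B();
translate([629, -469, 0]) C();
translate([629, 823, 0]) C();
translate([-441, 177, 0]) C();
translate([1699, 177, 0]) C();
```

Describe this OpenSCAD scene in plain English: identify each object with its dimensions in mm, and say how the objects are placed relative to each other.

A is a rectangular dining table. The top is 1549×673×27 mm with its upper surface at z = 759 mm. It stands on four 52×52 mm square legs, each inset 60 mm from the nearest pair of top edges, running from the floor to the underside of the top.

B is a chair. The seat is a 504×420×29 mm slab with its top at z = 487 mm, on four 45×45 mm corner legs (flush with the seat edges, standing on z = 0). A flat backrest 19 mm thick, 442 mm tall, spans the full seat width and rises from the seat top along its +y edge, rear face flush with the rear of the seat.

C is a simple wooden stool: a rectangular seat 291 mm (x) by 319 mm (y), 38 mm thick, top face at z = 397 mm, on four square legs, each 42×42 mm in cross-section. The legs rest on z = 0, each flush with a corner of the seat. Four stretchers, 42 mm wide and 30 mm tall, connect adjacent legs with their undersides at z = 163 mm, each running between the inner faces of the legs it joins and aligned with the legs' outer faces on the other axis.

The chair is on top of the table. Four stools sit around the table at the −y, +y, −x, +x sides.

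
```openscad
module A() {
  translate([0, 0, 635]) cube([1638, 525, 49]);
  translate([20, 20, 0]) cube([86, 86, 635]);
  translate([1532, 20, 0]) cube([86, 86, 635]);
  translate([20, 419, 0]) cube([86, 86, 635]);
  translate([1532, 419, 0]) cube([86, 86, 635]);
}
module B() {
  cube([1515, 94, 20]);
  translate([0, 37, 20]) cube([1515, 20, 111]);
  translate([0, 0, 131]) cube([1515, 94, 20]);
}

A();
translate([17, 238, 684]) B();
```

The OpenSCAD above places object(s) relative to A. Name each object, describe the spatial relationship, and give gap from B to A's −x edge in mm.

A is a table. B is an I-beam. The I-beam is on top of the table. The gap from the I-beam to the table's −x edge is 17 mm.

The I-beam's min-x is at 17; the table's min-x is 0; gap = 17 mm.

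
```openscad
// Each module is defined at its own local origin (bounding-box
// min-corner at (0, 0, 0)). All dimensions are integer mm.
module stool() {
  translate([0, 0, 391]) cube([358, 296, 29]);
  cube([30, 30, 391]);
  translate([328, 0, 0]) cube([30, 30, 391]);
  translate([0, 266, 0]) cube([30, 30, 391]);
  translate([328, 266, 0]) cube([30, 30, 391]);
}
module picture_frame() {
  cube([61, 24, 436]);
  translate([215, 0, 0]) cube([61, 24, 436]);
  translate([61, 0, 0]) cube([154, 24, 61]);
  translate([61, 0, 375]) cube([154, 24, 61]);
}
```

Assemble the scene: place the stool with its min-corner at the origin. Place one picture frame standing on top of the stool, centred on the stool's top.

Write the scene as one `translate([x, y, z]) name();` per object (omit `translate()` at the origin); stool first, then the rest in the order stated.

stool();
translate([41, 136, 420]) picture_frame();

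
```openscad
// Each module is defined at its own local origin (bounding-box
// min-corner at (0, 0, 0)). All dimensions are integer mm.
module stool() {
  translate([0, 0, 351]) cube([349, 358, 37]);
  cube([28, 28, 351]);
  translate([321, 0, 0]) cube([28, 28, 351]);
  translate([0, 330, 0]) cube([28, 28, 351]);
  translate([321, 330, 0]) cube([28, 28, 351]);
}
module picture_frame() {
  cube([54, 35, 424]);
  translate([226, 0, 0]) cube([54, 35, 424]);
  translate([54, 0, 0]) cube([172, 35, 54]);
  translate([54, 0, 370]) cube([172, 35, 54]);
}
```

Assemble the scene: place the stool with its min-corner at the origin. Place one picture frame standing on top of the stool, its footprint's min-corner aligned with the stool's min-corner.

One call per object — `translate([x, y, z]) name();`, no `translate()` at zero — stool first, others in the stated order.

stool();
translate([0, 0, 388]) picture_frame();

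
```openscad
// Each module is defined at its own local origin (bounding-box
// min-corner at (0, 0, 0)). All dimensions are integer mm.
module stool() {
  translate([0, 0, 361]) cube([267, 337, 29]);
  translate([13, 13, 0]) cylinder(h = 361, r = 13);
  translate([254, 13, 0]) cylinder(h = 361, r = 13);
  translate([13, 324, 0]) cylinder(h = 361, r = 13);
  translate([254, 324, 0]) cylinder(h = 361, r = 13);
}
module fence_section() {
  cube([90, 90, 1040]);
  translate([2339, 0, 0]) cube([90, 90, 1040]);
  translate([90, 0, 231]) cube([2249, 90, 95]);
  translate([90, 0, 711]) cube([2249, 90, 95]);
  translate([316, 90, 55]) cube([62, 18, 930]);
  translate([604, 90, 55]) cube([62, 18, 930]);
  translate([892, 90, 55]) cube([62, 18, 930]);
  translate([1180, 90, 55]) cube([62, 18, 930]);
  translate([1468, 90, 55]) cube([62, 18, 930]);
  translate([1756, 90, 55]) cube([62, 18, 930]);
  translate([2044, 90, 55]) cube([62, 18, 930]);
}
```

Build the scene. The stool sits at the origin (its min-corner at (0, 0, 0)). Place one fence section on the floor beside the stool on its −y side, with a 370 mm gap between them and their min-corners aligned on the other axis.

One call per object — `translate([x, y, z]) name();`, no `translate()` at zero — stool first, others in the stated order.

stool();
translate([0, -478, 0]) fence_section();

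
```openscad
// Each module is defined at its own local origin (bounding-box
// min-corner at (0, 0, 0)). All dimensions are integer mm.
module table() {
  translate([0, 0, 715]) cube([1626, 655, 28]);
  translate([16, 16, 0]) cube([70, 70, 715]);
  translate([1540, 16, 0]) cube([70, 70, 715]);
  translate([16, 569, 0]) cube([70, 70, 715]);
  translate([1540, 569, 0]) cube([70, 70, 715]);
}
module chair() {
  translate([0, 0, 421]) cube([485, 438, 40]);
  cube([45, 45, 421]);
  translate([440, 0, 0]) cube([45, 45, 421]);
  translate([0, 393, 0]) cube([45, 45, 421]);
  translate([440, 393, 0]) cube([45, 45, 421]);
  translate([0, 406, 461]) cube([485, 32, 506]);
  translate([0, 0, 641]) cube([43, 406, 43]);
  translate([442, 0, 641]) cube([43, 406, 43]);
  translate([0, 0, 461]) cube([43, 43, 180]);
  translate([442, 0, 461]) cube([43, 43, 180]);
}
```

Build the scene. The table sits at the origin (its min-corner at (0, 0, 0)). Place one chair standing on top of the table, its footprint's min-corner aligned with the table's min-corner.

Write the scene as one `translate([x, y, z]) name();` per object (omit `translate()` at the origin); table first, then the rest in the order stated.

table();
translate([0, 0, 743]) chair();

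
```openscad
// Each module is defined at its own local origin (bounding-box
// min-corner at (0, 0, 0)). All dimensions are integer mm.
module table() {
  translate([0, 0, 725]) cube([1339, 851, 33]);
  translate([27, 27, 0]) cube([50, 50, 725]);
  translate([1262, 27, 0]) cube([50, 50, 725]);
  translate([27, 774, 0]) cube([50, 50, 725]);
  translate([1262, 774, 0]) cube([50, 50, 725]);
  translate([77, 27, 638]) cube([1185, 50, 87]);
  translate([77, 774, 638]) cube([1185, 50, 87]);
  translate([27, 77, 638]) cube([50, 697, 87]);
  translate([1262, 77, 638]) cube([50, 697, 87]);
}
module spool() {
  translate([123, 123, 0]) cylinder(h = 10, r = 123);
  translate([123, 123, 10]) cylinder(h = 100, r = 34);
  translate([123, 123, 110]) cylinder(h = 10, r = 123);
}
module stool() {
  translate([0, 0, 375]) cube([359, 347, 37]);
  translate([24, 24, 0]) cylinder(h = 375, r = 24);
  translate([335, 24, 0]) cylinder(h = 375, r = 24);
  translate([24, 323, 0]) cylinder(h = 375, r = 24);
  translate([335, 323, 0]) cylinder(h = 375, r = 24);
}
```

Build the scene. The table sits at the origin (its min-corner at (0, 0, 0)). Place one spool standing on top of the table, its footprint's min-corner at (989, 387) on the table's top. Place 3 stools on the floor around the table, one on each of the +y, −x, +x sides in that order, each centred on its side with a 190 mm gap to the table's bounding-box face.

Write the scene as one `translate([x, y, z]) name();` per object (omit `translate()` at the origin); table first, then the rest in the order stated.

table();
translate([989, 387, 758]) spool();
translate([490, 1041, 0]) stool();
translate([-549, 252, 0]) stool();
translate([1529, 252, 0]) stool();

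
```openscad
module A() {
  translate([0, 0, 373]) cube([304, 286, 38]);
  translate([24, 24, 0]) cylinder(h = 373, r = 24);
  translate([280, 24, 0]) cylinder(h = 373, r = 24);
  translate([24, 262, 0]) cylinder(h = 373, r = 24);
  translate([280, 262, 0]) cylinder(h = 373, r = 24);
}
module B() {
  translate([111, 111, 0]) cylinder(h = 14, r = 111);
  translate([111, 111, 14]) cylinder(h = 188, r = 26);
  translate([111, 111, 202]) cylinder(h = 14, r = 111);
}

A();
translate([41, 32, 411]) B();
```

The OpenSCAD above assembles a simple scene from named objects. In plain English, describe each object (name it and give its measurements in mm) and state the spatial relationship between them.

A is a simple wooden stool: a rectangular seat 304 mm (x) by 286 mm (y), 38 mm thick, top face at z = 411 mm, on four round legs, each 48 mm in diameter. The legs rest on z = 0, each leg's axis is inset half a diameter from the nearest pair of seat edges (so the leg's bounding box is flush with the corner).

B is a spool: two coaxial disc flanges of radius 111 mm and thickness 14 mm, joined by a core cylinder of radius 26 mm and height 188 mm. The lower flange rests on z = 0 and the three cylinders share a vertical axis.

The spool is on top of the stool, centred.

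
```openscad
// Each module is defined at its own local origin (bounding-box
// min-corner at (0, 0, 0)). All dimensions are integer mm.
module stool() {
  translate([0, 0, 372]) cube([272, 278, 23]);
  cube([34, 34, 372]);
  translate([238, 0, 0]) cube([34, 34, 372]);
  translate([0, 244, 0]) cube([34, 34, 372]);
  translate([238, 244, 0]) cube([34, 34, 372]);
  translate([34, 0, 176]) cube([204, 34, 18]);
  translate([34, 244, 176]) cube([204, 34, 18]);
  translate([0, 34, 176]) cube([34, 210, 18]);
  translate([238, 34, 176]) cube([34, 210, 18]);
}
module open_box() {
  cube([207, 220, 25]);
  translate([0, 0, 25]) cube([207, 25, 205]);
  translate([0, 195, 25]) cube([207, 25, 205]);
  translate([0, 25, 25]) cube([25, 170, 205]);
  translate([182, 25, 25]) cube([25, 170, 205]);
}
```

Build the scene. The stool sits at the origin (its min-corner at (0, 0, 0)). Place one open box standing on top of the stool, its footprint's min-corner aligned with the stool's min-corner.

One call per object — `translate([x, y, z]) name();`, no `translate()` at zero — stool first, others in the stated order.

stool();
translate([0, 0, 395]) open_box();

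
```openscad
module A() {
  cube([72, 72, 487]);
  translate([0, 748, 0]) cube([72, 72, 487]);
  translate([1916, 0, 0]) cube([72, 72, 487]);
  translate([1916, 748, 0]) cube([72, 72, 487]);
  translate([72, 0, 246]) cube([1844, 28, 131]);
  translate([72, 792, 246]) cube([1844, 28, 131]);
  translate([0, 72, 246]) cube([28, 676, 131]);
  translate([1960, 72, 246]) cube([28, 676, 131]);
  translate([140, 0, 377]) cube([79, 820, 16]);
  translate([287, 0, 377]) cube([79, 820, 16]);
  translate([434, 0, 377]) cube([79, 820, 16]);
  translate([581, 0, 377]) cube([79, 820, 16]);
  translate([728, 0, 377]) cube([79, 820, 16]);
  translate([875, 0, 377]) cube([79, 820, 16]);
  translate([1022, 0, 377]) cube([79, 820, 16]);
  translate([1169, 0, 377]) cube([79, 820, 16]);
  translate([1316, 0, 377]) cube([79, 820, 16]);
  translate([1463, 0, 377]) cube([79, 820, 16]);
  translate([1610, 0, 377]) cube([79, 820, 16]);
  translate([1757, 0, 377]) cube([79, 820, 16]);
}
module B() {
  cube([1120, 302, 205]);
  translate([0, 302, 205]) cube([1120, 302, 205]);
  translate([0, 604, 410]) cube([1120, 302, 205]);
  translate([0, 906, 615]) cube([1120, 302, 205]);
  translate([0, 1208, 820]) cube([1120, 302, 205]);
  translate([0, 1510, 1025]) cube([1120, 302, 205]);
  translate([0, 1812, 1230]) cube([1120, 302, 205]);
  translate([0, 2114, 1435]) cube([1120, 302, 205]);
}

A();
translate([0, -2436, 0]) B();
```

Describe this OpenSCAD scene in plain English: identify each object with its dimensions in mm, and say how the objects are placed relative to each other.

A is a bed frame 1988 mm long (x) by 820 mm wide (y). Four 72×72 mm corner posts, 487 mm tall, at the corners of the footprint. Four rails of 28 mm thickness and 131 mm height run between adjacent posts with their undersides at z = 246 mm, their outer faces flush with the outside of the frame (the two x-running rails run between the posts' inner faces; the two y-running rails run between the posts' inner faces). 12 slats, each 79 mm wide (x) and 16 mm thick, lie across the top of the two x-running rails, running the full 820 mm width of the frame in y; the slats are evenly spaced along x between the inner faces of the end posts with equal gaps (rounded down to the nearest mm) at the −x end and between each pair — any rounding remainder accumulates at the +x end.

B is a straight staircase of 8 solid steps. Each step is 1120 mm wide (x), 302 mm deep (y, the going) and 205 mm tall (the rise). The first step rests on the floor; each subsequent step sits one going further in +y and one rise higher in +z, directly behind and above the previous step with no overlap.

The staircase is on the floor beside the bed frame on its −y side.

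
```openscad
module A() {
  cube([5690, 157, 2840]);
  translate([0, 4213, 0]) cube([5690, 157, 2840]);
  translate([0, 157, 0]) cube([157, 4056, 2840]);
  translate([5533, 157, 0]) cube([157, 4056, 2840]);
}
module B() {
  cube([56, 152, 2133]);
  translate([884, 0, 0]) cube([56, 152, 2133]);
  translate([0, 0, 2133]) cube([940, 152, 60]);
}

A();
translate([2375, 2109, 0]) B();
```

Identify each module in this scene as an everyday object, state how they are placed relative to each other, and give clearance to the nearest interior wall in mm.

Clearances: x = 2218, y = 1952; minimum 1952 mm.

A is a house frame. B is a door frame. The door frame sits inside the house frame, centred. The clearance to the nearest interior wall is 1952 mm.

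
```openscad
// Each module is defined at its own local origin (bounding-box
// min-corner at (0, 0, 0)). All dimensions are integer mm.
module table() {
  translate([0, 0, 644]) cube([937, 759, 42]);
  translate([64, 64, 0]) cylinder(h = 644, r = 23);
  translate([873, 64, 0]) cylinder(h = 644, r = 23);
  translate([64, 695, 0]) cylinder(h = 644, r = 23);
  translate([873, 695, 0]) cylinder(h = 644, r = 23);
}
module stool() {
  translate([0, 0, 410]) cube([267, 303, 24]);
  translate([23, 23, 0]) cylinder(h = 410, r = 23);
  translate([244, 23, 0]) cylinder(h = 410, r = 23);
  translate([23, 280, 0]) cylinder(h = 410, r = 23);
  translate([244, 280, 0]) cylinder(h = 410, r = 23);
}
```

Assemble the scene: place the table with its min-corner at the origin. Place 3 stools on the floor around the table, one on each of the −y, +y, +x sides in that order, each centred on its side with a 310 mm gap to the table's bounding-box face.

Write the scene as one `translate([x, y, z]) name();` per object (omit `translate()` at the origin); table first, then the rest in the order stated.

table();
translate([335, -613, 0]) stool();
translate([335, 1069, 0]) stool();
translate([1247, 228, 0]) stool();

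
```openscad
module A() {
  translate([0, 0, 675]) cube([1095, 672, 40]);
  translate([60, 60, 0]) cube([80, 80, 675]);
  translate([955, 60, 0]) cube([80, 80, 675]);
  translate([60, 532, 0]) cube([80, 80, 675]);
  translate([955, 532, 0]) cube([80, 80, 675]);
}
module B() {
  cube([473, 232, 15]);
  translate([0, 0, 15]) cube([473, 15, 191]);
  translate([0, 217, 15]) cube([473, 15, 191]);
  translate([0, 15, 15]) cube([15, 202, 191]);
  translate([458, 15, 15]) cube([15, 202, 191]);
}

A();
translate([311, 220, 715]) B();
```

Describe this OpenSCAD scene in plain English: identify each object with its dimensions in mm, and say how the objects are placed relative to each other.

A is a rectangular dining table. The top is 1095×672×40 mm with its upper surface at z = 715 mm. It stands on four 80×80 mm square legs, each inset 60 mm from the nearest pair of top edges, running from the floor to the underside of the top.

B is an open storage box with external size 473×232×206 mm and wall thickness 15 mm (the base is also 15 mm thick). The base covers the whole footprint; the four walls stand on the base, with the y-facing walls full-width and the x-facing walls fitting between their inner faces.

The open box is on top of the table, centred.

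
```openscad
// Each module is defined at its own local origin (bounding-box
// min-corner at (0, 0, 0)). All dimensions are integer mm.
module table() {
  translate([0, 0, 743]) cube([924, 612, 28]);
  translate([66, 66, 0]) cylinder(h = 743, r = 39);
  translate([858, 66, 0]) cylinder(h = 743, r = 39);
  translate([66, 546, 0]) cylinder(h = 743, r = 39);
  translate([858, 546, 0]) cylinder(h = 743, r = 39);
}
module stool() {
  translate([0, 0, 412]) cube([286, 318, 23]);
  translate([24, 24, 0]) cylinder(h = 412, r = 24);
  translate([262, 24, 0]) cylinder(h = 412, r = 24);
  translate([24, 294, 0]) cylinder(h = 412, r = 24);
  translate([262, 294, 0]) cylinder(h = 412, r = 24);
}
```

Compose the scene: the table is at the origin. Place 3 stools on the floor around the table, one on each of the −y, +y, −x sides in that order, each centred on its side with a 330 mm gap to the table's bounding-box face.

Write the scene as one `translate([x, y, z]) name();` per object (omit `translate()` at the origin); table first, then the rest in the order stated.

table();
translate([319, -648, 0]) stool();
translate([319, 942, 0]) stool();
translate([-616, 147, 0]) stool();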